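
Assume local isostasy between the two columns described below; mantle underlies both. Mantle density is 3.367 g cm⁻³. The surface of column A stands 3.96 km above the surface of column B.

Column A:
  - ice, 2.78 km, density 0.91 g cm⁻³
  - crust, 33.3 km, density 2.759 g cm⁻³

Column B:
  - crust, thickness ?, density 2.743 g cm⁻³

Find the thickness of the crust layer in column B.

22 km

Take the compensation level at the base of the deeper column (depth z_c below the surface of column A) and equate Σ ρ_i t_i down to z_c; mantle fills any gap and the z_c terms cancel.
Column A: 2.78×0.91 + 33.3×2.759 + (z_c − 36.08)×3.367
Column B: 3.96×0 + x×2.743 + (z_c − 3.96 − 0 − x)×3.367
The z_c×3.367 term appears on both sides and cancels. Collect the known terms of each column as K = Σ(ρt)_known − 3.367 × (depth of known layers): K_A = 94.4045 − 3.367×36.08 = −27.07686; K_B = 0 − 3.367×(3.96 + 0) = −13.33332.
Balance: K_A = K_B − x×(3.367 − 2.743), so x = (K_B − K_A)/(3.367 − 2.743) = 13.7435/0.624 = 22 km.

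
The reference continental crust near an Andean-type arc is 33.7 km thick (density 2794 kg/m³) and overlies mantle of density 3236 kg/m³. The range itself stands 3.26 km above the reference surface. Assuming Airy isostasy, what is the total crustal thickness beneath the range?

57.6 km

Root depth r = h ρ_c / (ρ_m − ρ_c) = 3.26 km × 2794 / 442 = 20.61 km.
Total thickness = T + h + r = 33.7 km + 3.26 km + 20.61 km = 57.6 km.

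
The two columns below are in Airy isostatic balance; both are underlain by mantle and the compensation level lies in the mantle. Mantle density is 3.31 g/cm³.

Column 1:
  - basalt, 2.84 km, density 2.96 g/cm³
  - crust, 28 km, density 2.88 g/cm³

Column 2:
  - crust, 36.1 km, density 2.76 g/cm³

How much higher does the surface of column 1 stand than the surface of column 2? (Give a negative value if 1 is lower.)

−2.06 km

For any compensation level in the mantle, the mantle terms cancel and isostasy reduces to e = (Σt_1 − Σt_2) − (Σ(ρt)_1 − Σ(ρt)_2) / ρ_m.
Σt_1 = 30.84 km; Σt_2 = 36.1 km; Σ(ρt)_1 = 89.0464; Σ(ρt)_2 = 99.636 (in km·g/cm³).
e = (30.84 − 36.1) − (89.0464 − 99.636) / 3.31 = −2.06 km.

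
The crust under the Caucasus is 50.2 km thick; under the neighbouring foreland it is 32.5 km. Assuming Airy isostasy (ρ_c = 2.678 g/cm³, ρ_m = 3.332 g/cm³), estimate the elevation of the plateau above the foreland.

Excess crust Δ = 50.2 km − 32.5 km = 17.7 km, split between elevation h and root r with h + r = Δ.
Airy balance ρ_c h = (ρ_m − ρ_c) r gives r = h ρ_c/(ρ_m − ρ_c), so h (1 + ρ_c/(ρ_m − ρ_c)) = Δ, i.e. h = Δ (ρ_m − ρ_c)/ρ_m.
h = 17.7 km × 0.654/3.332 = 3.47 km.

3.47 km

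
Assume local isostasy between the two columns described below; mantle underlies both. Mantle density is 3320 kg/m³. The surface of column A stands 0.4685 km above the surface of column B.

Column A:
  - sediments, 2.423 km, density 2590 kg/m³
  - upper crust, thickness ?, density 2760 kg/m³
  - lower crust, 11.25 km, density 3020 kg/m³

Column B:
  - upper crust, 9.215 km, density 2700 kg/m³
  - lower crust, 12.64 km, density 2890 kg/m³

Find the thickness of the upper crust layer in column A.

13.5 km

Take the compensation level at the base of the deeper column (depth z_c below the surface of column A) and equate Σ ρ_i t_i down to z_c; mantle fills any gap and the z_c terms cancel.
Column A: 2.423×2590 + x×2760 + 11.25×3020 + (z_c − 13.673 − x)×3320
Column B: 0.4685×0 + 9.215×2700 + 12.64×2890 + (z_c − 0.4685 − 21.855)×3320
The z_c×3320 term appears on both sides and cancels. Collect the known terms of each column as K = Σ(ρt)_known − 3320 × (depth of known layers): K_A = 40250.57 − 3320×13.673 = −5143.79; K_B = 61410.1 − 3320×(0.4685 + 21.855) = −12703.92.
Balance: K_A − x×(3320 − 2760) = K_B, so x = (K_A − K_B)/(3320 − 2760) = 7560.13/560 = 13.5 km.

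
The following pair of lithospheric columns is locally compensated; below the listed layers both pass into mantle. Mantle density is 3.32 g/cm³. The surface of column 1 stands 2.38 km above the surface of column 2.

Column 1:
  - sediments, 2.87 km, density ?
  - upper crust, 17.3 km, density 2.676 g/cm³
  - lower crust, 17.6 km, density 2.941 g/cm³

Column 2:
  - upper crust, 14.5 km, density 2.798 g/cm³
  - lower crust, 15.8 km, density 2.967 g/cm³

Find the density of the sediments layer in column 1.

2.19 g/cm³

Take the compensation level at the base of the deeper column (depth z_c below the surface of column 1) and equate Σ ρ_i t_i down to z_c; mantle fills any gap and the z_c terms cancel.
Column 1: 2.87×ρ + 17.3×2.676 + 17.6×2.941 + (z_c − 37.77)×3.32
Column 2: 2.38×0 + 14.5×2.798 + 15.8×2.967 + (z_c − 2.38 − 30.3)×3.32
The z_c×3.32 term appears on both sides and cancels. Collect the known terms of each column as K = Σ(ρt)_known − 3.32 × (depth of known layers): K_1 = 98.0564 − 3.32×37.77 = −27.34; K_2 = 87.4496 − 3.32×(2.38 + 30.3) = −21.048.
Balance: K_1 + 2.87×ρ = K_2, so ρ = (K_2 − K_1)/2.87 = 6.292/2.87 = 2.19 g/cm³.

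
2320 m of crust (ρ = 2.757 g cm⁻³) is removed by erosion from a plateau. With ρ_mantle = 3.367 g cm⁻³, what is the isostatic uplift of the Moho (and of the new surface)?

Unloading: uplift u = e ρ_c/ρ_m = 2320 m × 2.757/3.367 = 1900 m.

1900 m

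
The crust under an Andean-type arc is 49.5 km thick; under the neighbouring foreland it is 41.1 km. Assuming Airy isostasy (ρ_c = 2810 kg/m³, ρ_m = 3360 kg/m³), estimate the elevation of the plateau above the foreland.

Excess crust Δ = 49.5 km − 41.1 km = 8.4 km, split between elevation h and root r with h + r = Δ.
Airy balance ρ_c h = (ρ_m − ρ_c) r gives r = h ρ_c/(ρ_m − ρ_c), so h (1 + ρ_c/(ρ_m − ρ_c)) = Δ, i.e. h = Δ (ρ_m − ρ_c)/ρ_m.
h = 8.4 km × 550/3360 = 1.38 km.

1.38 km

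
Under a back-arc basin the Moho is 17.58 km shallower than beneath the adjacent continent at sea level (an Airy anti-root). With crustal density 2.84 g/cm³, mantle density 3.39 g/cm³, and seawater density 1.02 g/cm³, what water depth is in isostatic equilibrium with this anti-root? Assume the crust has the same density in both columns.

Replacing a thickness d of crust by seawater at the top must be balanced by replacing crust with mantle at the base: d (ρ_c − ρ_w) = a (ρ_m − ρ_c).
d = a (ρ_m − ρ_c)/(ρ_c − ρ_w) = 17.58 km × 0.55/1.82 = 5.31 km.

5.31 km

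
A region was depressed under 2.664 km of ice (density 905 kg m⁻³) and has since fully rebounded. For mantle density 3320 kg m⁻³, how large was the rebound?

0.726 km

Removing the load lets mantle flow back in; uplift u satisfies ρ_ice t = ρ_m u.
u = t ρ_ice/ρ_m = 2.664 km × 905/3320 = 0.726 km.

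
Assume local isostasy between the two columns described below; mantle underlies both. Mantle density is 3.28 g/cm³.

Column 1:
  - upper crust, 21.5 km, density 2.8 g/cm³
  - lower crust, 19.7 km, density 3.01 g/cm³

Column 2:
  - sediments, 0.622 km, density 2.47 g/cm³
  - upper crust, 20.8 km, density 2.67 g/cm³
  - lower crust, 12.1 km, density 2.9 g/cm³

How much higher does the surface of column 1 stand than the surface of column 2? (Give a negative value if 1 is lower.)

−0.656 km

For any compensation level in the mantle, the mantle terms cancel and isostasy reduces to e = (Σt_1 − Σt_2) − (Σ(ρt)_1 − Σ(ρt)_2) / ρ_m.
Σt_1 = 41.2 km; Σt_2 = 33.522 km; Σ(ρt)_1 = 119.497; Σ(ρt)_2 = 92.16234 (in km·g/cm³).
e = (41.2 − 33.522) − (119.497 − 92.16234) / 3.28 = −0.656 km.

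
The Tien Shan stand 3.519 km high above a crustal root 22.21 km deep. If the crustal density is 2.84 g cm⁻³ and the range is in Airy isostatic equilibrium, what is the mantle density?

Airy balance: ρ_c h = (ρ_m − ρ_c) r → ρ_m = ρ_c (1 + h/r).
ρ_m = 2.84 × (1 + 3.519 km/22.21 km) = 3.29 g cm⁻³.

3.29 g cm⁻³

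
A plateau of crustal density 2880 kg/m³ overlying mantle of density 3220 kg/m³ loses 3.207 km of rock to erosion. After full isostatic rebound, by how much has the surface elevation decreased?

0.339 km

Rebound u = e ρ_c/ρ_m = 3.207 km × 2880/3220 = 2.868 km.
Net surface drop = e − u = 3.207 km − 2.868 km = e (ρ_m − ρ_c)/ρ_m = 0.339 km.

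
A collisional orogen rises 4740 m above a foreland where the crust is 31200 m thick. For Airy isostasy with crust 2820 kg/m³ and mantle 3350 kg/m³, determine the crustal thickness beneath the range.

61200 m

Root depth r = h ρ_c / (ρ_m − ρ_c) = 4740 m × 2820 / 530 = 25220 m.
Total thickness = T + h + r = 31200 m + 4740 m + 25220 m = 61200 m.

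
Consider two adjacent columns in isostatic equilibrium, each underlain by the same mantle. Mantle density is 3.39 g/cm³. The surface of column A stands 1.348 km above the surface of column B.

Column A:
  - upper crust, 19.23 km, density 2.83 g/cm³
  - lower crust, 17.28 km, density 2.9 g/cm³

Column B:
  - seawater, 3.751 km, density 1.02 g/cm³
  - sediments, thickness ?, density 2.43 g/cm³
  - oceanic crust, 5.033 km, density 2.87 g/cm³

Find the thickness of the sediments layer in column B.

Take the compensation level at the base of the deeper column (depth z_c below the surface of column A) and equate Σ ρ_i t_i down to z_c; mantle fills any gap and the z_c terms cancel.
Column A: 19.23×2.83 + 17.28×2.9 + (z_c − 36.51)×3.39
Column B: 1.348×0 + 3.751×1.02 + x×2.43 + 5.033×2.87 + (z_c − 1.348 − 8.784 − x)×3.39
The z_c×3.39 term appears on both sides and cancels. Collect the known terms of each column as K = Σ(ρt)_known − 3.39 × (depth of known layers): K_A = 104.5329 − 3.39×36.51 = −19.236; K_B = 18.27073 − 3.39×(1.348 + 8.784) = −16.07675.
Balance: K_A = K_B − x×(3.39 − 2.43), so x = (K_B − K_A)/(3.39 − 2.43) = 3.15925/0.96 = 3.29 km.

3.29 km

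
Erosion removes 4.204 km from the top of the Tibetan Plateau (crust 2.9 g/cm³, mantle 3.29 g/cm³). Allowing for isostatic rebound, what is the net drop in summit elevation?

0.498 km

Rebound u = e ρ_c/ρ_m = 4.204 km × 2.9/3.29 = 3.706 km.
Net surface drop = e − u = 4.204 km − 3.706 km = e (ρ_m − ρ_c)/ρ_m = 0.498 km.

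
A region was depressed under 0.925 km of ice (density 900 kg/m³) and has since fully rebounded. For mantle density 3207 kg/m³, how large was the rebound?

0.26 km

Removing the load lets mantle flow back in; uplift u satisfies ρ_ice t = ρ_m u.
u = t ρ_ice/ρ_m = 0.925 km × 900/3207 = 0.26 km.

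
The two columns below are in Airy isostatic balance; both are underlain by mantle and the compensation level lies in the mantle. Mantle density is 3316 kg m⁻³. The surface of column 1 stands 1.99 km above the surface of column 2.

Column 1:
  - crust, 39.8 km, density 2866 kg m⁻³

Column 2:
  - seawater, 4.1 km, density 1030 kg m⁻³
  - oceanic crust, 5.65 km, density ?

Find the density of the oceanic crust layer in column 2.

Take the compensation level at the base of the deeper column (depth z_c below the surface of column 1) and equate Σ ρ_i t_i down to z_c; mantle fills any gap and the z_c terms cancel.
Column 1: 39.8×2866 + (z_c − 39.8)×3316
Column 2: 1.99×0 + 4.1×1030 + 5.65×ρ + (z_c − 1.99 − 9.75)×3316
The z_c×3316 term appears on both sides and cancels. Collect the known terms of each column as K = Σ(ρt)_known − 3316 × (depth of known layers): K_1 = 114066.8 − 3316×39.8 = −17910; K_2 = 4223 − 3316×(1.99 + 9.75) = −34706.84.
Balance: K_1 = K_2 + 5.65×ρ, so ρ = (K_1 − K_2)/5.65 = 16796.8/5.65 = 2970 kg m⁻³.

2970 kg m⁻³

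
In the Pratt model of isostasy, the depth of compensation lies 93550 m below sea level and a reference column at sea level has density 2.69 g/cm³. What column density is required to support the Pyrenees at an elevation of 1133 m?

2.66 g/cm³

Pratt balance: ρ_ref D = ρ (D + h).
ρ = ρ_ref D/(D + h) = 2.69 × 93550 m/(93550 m + 1133 m) = 2.66 g/cm³.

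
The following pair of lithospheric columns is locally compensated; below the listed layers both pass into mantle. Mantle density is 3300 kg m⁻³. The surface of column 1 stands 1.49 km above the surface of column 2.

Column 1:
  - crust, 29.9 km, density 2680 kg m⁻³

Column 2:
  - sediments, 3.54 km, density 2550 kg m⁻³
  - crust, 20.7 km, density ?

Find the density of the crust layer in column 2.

2770 kg m⁻³

Take the compensation level at the base of the deeper column (depth z_c below the surface of column 1) and equate Σ ρ_i t_i down to z_c; mantle fills any gap and the z_c terms cancel.
Column 1: 29.9×2680 + (z_c − 29.9)×3300
Column 2: 1.49×0 + 3.54×2550 + 20.7×ρ + (z_c − 1.49 − 24.24)×3300
The z_c×3300 term appears on both sides and cancels. Collect the known terms of each column as K = Σ(ρt)_known − 3300 × (depth of known layers): K_1 = 80132 − 3300×29.9 = −18538; K_2 = 9027 − 3300×(1.49 + 24.24) = −75882.
Balance: K_1 = K_2 + 20.7×ρ, so ρ = (K_1 − K_2)/20.7 = 57344/20.7 = 2770 kg m⁻³.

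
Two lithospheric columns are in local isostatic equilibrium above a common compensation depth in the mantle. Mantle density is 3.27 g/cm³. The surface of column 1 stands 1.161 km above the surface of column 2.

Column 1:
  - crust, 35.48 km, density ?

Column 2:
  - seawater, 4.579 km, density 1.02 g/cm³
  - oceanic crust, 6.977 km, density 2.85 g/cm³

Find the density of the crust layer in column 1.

2.79 g/cm³

Take the compensation level at the base of the deeper column (depth z_c below the surface of column 1) and equate Σ ρ_i t_i down to z_c; mantle fills any gap and the z_c terms cancel.
Column 1: 35.48×ρ + (z_c − 35.48)×3.27
Column 2: 1.161×0 + 4.579×1.02 + 6.977×2.85 + (z_c − 1.161 − 11.556)×3.27
The z_c×3.27 term appears on both sides and cancels. Collect the known terms of each column as K = Σ(ρt)_known − 3.27 × (depth of known layers): K_1 = 0 − 3.27×35.48 = −116.0196; K_2 = 24.55503 − 3.27×(1.161 + 11.556) = −17.02956.
Balance: K_1 + 35.48×ρ = K_2, so ρ = (K_2 − K_1)/35.48 = 98.99/35.48 = 2.79 g/cm³.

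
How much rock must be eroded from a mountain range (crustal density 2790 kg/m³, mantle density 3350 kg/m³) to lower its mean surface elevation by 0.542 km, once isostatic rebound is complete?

3.24 km

Net drop Δ = e − u = e − e ρ_c/ρ_m = e (ρ_m − ρ_c)/ρ_m.
e = Δ ρ_m/(ρ_m − ρ_c) = 0.542 km × 3350/560 = 3.24 km.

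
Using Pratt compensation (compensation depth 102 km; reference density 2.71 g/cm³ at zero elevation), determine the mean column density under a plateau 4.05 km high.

Pratt balance: ρ_ref D = ρ (D + h).
ρ = ρ_ref D/(D + h) = 2.71 × 102 km/(102 km + 4.05 km) = 2.61 g/cm³.

2.61 g/cm³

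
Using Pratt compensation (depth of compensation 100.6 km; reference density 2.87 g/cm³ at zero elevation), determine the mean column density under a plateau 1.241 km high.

Pratt balance: ρ_ref D = ρ (D + h).
ρ = ρ_ref D/(D + h) = 2.87 × 100.6 km/(100.6 km + 1.241 km) = 2.84 g/cm³.

2.84 g/cm³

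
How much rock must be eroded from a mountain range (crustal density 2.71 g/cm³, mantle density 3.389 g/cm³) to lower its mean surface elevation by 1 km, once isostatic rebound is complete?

4.99 km

Net drop Δ = e − u = e − e ρ_c/ρ_m = e (ρ_m − ρ_c)/ρ_m.
e = Δ ρ_m/(ρ_m − ρ_c) = 1 km × 3.389/0.679 = 4.99 km.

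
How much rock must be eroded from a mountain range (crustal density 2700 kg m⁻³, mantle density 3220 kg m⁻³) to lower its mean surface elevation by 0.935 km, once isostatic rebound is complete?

5.79 km

Net drop Δ = e − u = e − e ρ_c/ρ_m = e (ρ_m − ρ_c)/ρ_m.
e = Δ ρ_m/(ρ_m − ρ_c) = 0.935 km × 3220/520 = 5.79 km.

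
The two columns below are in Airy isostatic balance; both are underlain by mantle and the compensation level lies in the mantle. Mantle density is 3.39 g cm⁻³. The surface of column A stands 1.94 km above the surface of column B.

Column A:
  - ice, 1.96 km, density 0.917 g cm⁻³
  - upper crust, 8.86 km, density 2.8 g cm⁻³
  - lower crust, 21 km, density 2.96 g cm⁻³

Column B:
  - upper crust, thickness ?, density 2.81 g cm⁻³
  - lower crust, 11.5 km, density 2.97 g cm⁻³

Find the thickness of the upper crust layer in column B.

13.3 km

Take the compensation level at the base of the deeper column (depth z_c below the surface of column A) and equate Σ ρ_i t_i down to z_c; mantle fills any gap and the z_c terms cancel.
Column A: 1.96×0.917 + 8.86×2.8 + 21×2.96 + (z_c − 31.82)×3.39
Column B: 1.94×0 + x×2.81 + 11.5×2.97 + (z_c − 1.94 − 11.5 − x)×3.39
The z_c×3.39 term appears on both sides and cancels. Collect the known terms of each column as K = Σ(ρt)_known − 3.39 × (depth of known layers): K_A = 88.76532 − 3.39×31.82 = −19.10448; K_B = 34.155 − 3.39×(1.94 + 11.5) = −11.4066.
Balance: K_A = K_B − x×(3.39 − 2.81), so x = (K_B − K_A)/(3.39 − 2.81) = 7.69788/0.58 = 13.3 km.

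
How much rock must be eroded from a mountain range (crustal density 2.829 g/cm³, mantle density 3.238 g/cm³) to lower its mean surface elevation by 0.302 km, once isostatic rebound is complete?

Net drop Δ = e − u = e − e ρ_c/ρ_m = e (ρ_m − ρ_c)/ρ_m.
e = Δ ρ_m/(ρ_m − ρ_c) = 0.302 km × 3.238/0.409 = 2.39 km.

2.39 km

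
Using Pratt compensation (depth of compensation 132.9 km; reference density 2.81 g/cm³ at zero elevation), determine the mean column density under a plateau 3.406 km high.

Pratt balance: ρ_ref D = ρ (D + h).
ρ = ρ_ref D/(D + h) = 2.81 × 132.9 km/(132.9 km + 3.406 km) = 2.74 g/cm³.

2.74 g/cm³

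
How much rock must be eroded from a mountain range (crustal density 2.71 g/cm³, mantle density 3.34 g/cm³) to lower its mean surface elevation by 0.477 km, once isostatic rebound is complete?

Net drop Δ = e − u = e − e ρ_c/ρ_m = e (ρ_m − ρ_c)/ρ_m.
e = Δ ρ_m/(ρ_m − ρ_c) = 0.477 km × 3.34/0.63 = 2.53 km.

2.53 km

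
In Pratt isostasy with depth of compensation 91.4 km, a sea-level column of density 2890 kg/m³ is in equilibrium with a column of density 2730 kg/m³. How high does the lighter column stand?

ρ_ref D = ρ (D + h) → h = D (ρ_ref − ρ)/ρ.
h = 91.4 km × (2890 − 2730)/2730 = 5.36 km.

5.36 km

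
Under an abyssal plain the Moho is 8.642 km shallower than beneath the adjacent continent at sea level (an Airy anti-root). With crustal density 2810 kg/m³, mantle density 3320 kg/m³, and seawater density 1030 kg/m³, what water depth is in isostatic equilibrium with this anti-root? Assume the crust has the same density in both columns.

Replacing a thickness d of crust by seawater at the top must be balanced by replacing crust with mantle at the base: d (ρ_c − ρ_w) = a (ρ_m − ρ_c).
d = a (ρ_m − ρ_c)/(ρ_c − ρ_w) = 8.642 km × 510/1780 = 2.48 km.

2.48 km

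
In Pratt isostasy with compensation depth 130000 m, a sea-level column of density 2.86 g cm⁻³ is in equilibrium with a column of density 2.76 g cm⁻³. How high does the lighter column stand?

4710 m

ρ_ref D = ρ (D + h) → h = D (ρ_ref − ρ)/ρ.
h = 130000 m × (2.86 − 2.76)/2.76 = 4710 m.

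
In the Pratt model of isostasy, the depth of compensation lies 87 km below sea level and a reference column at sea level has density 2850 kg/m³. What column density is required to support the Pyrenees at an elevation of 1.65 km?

Pratt balance: ρ_ref D = ρ (D + h).
ρ = ρ_ref D/(D + h) = 2850 × 87 km/(87 km + 1.65 km) = 2800 kg/m³.

2800 kg/m³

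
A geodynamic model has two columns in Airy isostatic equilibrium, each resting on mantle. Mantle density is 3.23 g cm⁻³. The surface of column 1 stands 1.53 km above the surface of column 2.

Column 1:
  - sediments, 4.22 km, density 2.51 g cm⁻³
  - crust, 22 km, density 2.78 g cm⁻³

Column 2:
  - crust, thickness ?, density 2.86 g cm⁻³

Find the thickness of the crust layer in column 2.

Take the compensation level at the base of the deeper column (depth z_c below the surface of column 1) and equate Σ ρ_i t_i down to z_c; mantle fills any gap and the z_c terms cancel.
Column 1: 4.22×2.51 + 22×2.78 + (z_c − 26.22)×3.23
Column 2: 1.53×0 + x×2.86 + (z_c − 1.53 − 0 − x)×3.23
The z_c×3.23 term appears on both sides and cancels. Collect the known terms of each column as K = Σ(ρt)_known − 3.23 × (depth of known layers): K_1 = 71.7522 − 3.23×26.22 = −12.9384; K_2 = 0 − 3.23×(1.53 + 0) = −4.9419.
Balance: K_1 = K_2 − x×(3.23 − 2.86), so x = (K_2 − K_1)/(3.23 − 2.86) = 7.9965/0.37 = 21.6 km.

21.6 km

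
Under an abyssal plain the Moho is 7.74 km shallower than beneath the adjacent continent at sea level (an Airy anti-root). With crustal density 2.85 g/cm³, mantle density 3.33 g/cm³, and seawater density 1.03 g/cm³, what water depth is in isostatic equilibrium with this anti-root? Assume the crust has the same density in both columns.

Replacing a thickness d of crust by seawater at the top must be balanced by replacing crust with mantle at the base: d (ρ_c − ρ_w) = a (ρ_m − ρ_c).
d = a (ρ_m − ρ_c)/(ρ_c − ρ_w) = 7.74 km × 0.48/1.82 = 2.04 km.

2.04 km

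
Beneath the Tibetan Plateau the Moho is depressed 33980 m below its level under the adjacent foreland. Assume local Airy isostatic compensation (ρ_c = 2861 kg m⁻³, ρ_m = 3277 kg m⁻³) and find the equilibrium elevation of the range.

Equating mass per unit area of the two columns: ρ_c h = (ρ_m − ρ_c) r.
h = r (ρ_m − ρ_c) / ρ_c = 33980 m × (3277 − 2861) / 2861 = 4940 m.

4940 m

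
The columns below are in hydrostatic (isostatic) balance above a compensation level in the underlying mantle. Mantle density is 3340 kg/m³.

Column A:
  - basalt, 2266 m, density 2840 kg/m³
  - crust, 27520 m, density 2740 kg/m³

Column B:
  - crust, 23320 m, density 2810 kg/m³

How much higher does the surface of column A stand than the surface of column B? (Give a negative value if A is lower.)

1580 m

For any compensation level in the mantle, the mantle terms cancel and isostasy reduces to e = (Σt_A − Σt_B) − (Σ(ρt)_A − Σ(ρt)_B) / ρ_m.
Σt_A = 29786 m; Σt_B = 23320 m; Σ(ρt)_A = 81840240; Σ(ρt)_B = 65529200 (in m·kg/m³).
e = (29786 − 23320) − (81840240 − 65529200) / 3340 = 1580 m.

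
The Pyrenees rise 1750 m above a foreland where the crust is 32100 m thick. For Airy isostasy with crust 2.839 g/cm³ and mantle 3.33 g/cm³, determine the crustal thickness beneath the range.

Root depth r = h ρ_c / (ρ_m − ρ_c) = 1750 m × 2.839 / 0.491 = 10120 m.
Total thickness = T + h + r = 32100 m + 1750 m + 10120 m = 44000 m.

44000 m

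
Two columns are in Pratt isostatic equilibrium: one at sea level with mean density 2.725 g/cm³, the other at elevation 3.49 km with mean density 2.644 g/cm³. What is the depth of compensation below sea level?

114 km

ρ_ref D = ρ (D + h) → D (ρ_ref − ρ) = ρ h.
D = ρ h/(ρ_ref − ρ) = 2.644 × 3.49 km/(2.725 − 2.644) = 114 km.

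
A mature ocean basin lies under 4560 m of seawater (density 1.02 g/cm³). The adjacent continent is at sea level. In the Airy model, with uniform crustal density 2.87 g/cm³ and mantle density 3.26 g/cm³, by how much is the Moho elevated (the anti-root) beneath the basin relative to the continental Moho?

Isostatic balance requires: replacing crust with seawater at the top is compensated by replacing crust with mantle at the base: d (ρ_c − ρ_w) = a (ρ_m − ρ_c).
a = d (ρ_c − ρ_w)/(ρ_m − ρ_c) = 4560 m × 1.85/0.39 = 21600 m.

21600 m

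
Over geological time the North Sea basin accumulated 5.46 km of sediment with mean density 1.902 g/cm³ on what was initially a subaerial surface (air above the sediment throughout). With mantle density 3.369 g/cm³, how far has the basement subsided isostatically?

3.08 km

Subaerial load: s = t ρ_sed / ρ_m = 5.46 km × 1.902/3.369 = 3.08 km.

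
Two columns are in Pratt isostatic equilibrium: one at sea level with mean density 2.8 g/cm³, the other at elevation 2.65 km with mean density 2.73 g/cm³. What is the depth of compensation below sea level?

ρ_ref D = ρ (D + h) → D (ρ_ref − ρ) = ρ h.
D = ρ h/(ρ_ref − ρ) = 2.73 × 2.65 km/(2.8 − 2.73) = 103 km.

103 km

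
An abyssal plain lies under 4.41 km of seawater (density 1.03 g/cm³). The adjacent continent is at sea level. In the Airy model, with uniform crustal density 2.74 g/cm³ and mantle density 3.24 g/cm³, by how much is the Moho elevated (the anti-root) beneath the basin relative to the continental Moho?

15.1 km

Equating mass per unit area of the two columns: replacing crust with seawater at the top is compensated by replacing crust with mantle at the base: d (ρ_c − ρ_w) = a (ρ_m − ρ_c).
a = d (ρ_c − ρ_w)/(ρ_m − ρ_c) = 4.41 km × 1.71/0.5 = 15.1 km.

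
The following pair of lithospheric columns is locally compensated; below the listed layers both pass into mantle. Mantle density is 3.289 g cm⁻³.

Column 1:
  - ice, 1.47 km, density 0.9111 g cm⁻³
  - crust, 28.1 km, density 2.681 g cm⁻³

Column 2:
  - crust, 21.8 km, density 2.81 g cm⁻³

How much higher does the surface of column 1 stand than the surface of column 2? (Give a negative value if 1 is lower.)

3.08 km

For any compensation level in the mantle, the mantle terms cancel and isostasy reduces to e = (Σt_1 − Σt_2) − (Σ(ρt)_1 − Σ(ρt)_2) / ρ_m.
Σt_1 = 29.57 km; Σt_2 = 21.8 km; Σ(ρt)_1 = 76.675417; Σ(ρt)_2 = 61.258 (in km·g cm⁻³).
e = (29.57 − 21.8) − (76.675417 − 61.258) / 3.289 = 3.08 km.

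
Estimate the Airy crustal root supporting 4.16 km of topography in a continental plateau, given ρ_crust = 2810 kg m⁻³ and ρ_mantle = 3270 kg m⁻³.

Isostatic balance requires: the weight of the topography is balanced by the buoyancy of the root, ρ_c h = (ρ_m − ρ_c) r.
r = h · ρ_c / (ρ_m − ρ_c) = 4.16 km × 2810 / (3270 − 2810) = 25.4 km.

25.4 km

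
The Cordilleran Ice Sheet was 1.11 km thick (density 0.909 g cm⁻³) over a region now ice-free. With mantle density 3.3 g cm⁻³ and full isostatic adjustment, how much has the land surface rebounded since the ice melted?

Removing the load lets mantle flow back in; uplift u satisfies ρ_ice t = ρ_m u.
u = t ρ_ice/ρ_m = 1.11 km × 0.909/3.3 = 0.306 km.

0.306 km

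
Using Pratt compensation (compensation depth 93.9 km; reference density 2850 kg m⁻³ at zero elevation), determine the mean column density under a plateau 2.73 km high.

2770 kg m⁻³

Pratt balance: ρ_ref D = ρ (D + h).
ρ = ρ_ref D/(D + h) = 2850 × 93.9 km/(93.9 km + 2.73 km) = 2770 kg m⁻³.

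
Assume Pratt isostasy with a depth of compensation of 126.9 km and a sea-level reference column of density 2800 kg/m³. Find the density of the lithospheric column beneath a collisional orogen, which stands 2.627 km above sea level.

2740 kg/m³

Pratt balance: ρ_ref D = ρ (D + h).
ρ = ρ_ref D/(D + h) = 2800 × 126.9 km/(126.9 km + 2.627 km) = 2740 kg/m³.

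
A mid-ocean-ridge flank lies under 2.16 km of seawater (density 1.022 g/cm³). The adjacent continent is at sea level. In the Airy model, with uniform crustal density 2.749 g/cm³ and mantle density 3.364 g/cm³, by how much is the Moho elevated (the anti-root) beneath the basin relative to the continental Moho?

Isostatic balance requires: replacing crust with seawater at the top is compensated by replacing crust with mantle at the base: d (ρ_c − ρ_w) = a (ρ_m − ρ_c).
a = d (ρ_c − ρ_w)/(ρ_m − ρ_c) = 2.16 km × 1.727/0.615 = 6.07 km.

6.07 km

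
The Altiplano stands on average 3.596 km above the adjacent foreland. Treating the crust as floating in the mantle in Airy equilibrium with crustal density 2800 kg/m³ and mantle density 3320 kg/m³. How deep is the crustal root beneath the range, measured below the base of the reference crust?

Equating mass per unit area of the two columns: the weight of the topography is balanced by the buoyancy of the root, ρ_c h = (ρ_m − ρ_c) r.
r = h · ρ_c / (ρ_m − ρ_c) = 3.596 km × 2800 / (3320 − 2800) = 19.4 km.

19.4 km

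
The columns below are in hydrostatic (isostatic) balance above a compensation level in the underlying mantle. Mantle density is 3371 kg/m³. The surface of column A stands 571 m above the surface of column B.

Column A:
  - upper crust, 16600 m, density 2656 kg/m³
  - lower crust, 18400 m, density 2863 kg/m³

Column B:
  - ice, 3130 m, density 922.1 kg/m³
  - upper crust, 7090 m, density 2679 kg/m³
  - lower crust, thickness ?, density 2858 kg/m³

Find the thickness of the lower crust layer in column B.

Take the compensation level at the base of the deeper column (depth z_c below the surface of column A) and equate Σ ρ_i t_i down to z_c; mantle fills any gap and the z_c terms cancel.
Column A: 16600×2656 + 18400×2863 + (z_c − 35000)×3371
Column B: 571×0 + 3130×922.1 + 7090×2679 + x×2858 + (z_c − 571 − 10220 − x)×3371
The z_c×3371 term appears on both sides and cancels. Collect the known terms of each column as K = Σ(ρt)_known − 3371 × (depth of known layers): K_A = 96768800 − 3371×35000 = −21216200; K_B = 21880283 − 3371×(571 + 10220) = −14496178.
Balance: K_A = K_B − x×(3371 − 2858), so x = (K_B − K_A)/(3371 − 2858) = 6720020/513 = 13100 m.

13100 m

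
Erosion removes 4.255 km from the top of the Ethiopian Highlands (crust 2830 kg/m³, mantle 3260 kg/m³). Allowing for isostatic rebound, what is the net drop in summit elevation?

0.561 km

Rebound u = e ρ_c/ρ_m = 4.255 km × 2830/3260 = 3.694 km.
Net surface drop = e − u = 4.255 km − 3.694 km = e (ρ_m − ρ_c)/ρ_m = 0.561 km.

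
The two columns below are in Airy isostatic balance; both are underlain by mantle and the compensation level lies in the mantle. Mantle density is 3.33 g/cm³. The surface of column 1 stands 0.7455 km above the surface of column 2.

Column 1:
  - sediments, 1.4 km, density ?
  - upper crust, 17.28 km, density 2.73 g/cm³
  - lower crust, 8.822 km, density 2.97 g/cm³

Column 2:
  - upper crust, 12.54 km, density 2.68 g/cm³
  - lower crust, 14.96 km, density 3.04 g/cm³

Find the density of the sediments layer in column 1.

2.31 g/cm³

Take the compensation level at the base of the deeper column (depth z_c below the surface of column 1) and equate Σ ρ_i t_i down to z_c; mantle fills any gap and the z_c terms cancel.
Column 1: 1.4×ρ + 17.28×2.73 + 8.822×2.97 + (z_c − 27.502)×3.33
Column 2: 0.7455×0 + 12.54×2.68 + 14.96×3.04 + (z_c − 0.7455 − 27.5)×3.33
The z_c×3.33 term appears on both sides and cancels. Collect the known terms of each column as K = Σ(ρt)_known − 3.33 × (depth of known layers): K_1 = 73.37574 − 3.33×27.502 = −18.20592; K_2 = 79.0856 − 3.33×(0.7455 + 27.5) = −14.971915.
Balance: K_1 + 1.4×ρ = K_2, so ρ = (K_2 − K_1)/1.4 = 3.234/1.4 = 2.31 g/cm³.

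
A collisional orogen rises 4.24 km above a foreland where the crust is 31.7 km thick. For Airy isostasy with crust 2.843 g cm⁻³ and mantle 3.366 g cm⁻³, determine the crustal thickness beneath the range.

59 km

Root depth r = h ρ_c / (ρ_m − ρ_c) = 4.24 km × 2.843 / 0.523 = 23.05 km.
Total thickness = T + h + r = 31.7 km + 4.24 km + 23.05 km = 59 km.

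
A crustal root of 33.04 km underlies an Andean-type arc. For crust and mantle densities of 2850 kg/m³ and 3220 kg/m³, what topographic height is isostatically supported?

For local isostatic compensation: ρ_c h = (ρ_m − ρ_c) r.
h = r (ρ_m − ρ_c) / ρ_c = 33.04 km × (3220 − 2850) / 2850 = 4.29 km.

4.29 km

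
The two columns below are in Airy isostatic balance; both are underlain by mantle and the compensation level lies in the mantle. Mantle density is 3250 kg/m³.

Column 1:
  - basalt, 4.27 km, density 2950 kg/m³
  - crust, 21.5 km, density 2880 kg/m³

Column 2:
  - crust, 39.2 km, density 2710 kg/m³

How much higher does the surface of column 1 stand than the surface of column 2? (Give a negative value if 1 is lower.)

For any compensation level in the mantle, the mantle terms cancel and isostasy reduces to e = (Σt_1 − Σt_2) − (Σ(ρt)_1 − Σ(ρt)_2) / ρ_m.
Σt_1 = 25.77 km; Σt_2 = 39.2 km; Σ(ρt)_1 = 74516.5; Σ(ρt)_2 = 106232 (in km·kg/m³).
e = (25.77 − 39.2) − (74516.5 − 106232) / 3250 = −3.67 km.

−3.67 km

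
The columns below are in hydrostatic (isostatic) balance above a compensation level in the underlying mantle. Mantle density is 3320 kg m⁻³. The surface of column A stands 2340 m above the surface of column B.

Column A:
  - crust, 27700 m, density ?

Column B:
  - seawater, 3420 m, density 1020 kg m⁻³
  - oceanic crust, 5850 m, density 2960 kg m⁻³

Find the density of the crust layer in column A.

Take the compensation level at the base of the deeper column (depth z_c below the surface of column A) and equate Σ ρ_i t_i down to z_c; mantle fills any gap and the z_c terms cancel.
Column A: 27700×ρ + (z_c − 27700)×3320
Column B: 2340×0 + 3420×1020 + 5850×2960 + (z_c − 2340 − 9270)×3320
The z_c×3320 term appears on both sides and cancels. Collect the known terms of each column as K = Σ(ρt)_known − 3320 × (depth of known layers): K_A = 0 − 3320×27700 = −91964000; K_B = 20804400 − 3320×(2340 + 9270) = −17740800.
Balance: K_A + 27700×ρ = K_B, so ρ = (K_B − K_A)/27700 = 74223200/27700 = 2680 kg m⁻³.

2680 kg m⁻³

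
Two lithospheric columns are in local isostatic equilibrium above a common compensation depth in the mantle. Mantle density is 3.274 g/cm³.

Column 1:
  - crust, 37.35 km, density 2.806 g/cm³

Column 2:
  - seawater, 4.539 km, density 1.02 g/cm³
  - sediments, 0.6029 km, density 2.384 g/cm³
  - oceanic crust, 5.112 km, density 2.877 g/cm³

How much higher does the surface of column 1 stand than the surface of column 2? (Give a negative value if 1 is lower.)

1.43 km

For any compensation level in the mantle, the mantle terms cancel and isostasy reduces to e = (Σt_1 − Σt_2) − (Σ(ρt)_1 − Σ(ρt)_2) / ρ_m.
Σt_1 = 37.35 km; Σt_2 = 10.2539 km; Σ(ρt)_1 = 104.8041; Σ(ρt)_2 = 20.7743176 (in km·g/cm³).
e = (37.35 − 10.2539) − (104.8041 − 20.7743176) / 3.274 = 1.43 km.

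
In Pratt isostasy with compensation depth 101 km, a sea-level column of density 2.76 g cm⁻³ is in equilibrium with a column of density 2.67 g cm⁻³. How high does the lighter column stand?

3.4 km

ρ_ref D = ρ (D + h) → h = D (ρ_ref − ρ)/ρ.
h = 101 km × (2.76 − 2.67)/2.67 = 3.4 km.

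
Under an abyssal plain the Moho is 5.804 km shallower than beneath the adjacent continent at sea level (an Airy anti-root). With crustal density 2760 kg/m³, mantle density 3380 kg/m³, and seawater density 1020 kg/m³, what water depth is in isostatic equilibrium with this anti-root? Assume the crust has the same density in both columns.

2.07 km

Replacing a thickness d of crust by seawater at the top must be balanced by replacing crust with mantle at the base: d (ρ_c − ρ_w) = a (ρ_m − ρ_c).
d = a (ρ_m − ρ_c)/(ρ_c − ρ_w) = 5.804 km × 620/1740 = 2.07 km.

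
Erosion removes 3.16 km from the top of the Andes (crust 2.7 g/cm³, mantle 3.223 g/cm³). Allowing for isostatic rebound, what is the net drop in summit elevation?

0.513 km

Rebound u = e ρ_c/ρ_m = 3.16 km × 2.7/3.223 = 2.647 km.
Net surface drop = e − u = 3.16 km − 2.647 km = e (ρ_m − ρ_c)/ρ_m = 0.513 km.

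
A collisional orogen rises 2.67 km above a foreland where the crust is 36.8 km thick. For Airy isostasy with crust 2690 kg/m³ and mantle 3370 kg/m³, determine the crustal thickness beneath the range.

Root depth r = h ρ_c / (ρ_m − ρ_c) = 2.67 km × 2690 / 680 = 10.56 km.
Total thickness = T + h + r = 36.8 km + 2.67 km + 10.56 km = 50 km.

50 km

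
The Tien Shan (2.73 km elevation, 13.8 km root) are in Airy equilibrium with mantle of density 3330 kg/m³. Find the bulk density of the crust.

2780 kg/m³

ρ_c h = (ρ_m − ρ_c) r → ρ_c (h + r) = ρ_m r → ρ_c = ρ_m r / (h + r).
ρ_c = 3330 × 13.8 km / (2.73 km + 13.8 km) = 2780 kg/m³.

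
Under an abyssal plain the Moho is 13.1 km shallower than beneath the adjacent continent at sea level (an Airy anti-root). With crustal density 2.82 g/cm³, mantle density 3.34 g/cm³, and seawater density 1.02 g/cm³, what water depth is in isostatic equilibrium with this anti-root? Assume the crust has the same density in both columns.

Replacing a thickness d of crust by seawater at the top must be balanced by replacing crust with mantle at the base: d (ρ_c − ρ_w) = a (ρ_m − ρ_c).
d = a (ρ_m − ρ_c)/(ρ_c − ρ_w) = 13.1 km × 0.52/1.8 = 3.78 km.

3.78 km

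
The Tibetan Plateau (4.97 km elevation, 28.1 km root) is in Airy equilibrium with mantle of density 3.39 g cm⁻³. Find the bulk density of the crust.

ρ_c h = (ρ_m − ρ_c) r → ρ_c (h + r) = ρ_m r → ρ_c = ρ_m r / (h + r).
ρ_c = 3.39 × 28.1 km / (4.97 km + 28.1 km) = 2.88 g cm⁻³.

2.88 g cm⁻³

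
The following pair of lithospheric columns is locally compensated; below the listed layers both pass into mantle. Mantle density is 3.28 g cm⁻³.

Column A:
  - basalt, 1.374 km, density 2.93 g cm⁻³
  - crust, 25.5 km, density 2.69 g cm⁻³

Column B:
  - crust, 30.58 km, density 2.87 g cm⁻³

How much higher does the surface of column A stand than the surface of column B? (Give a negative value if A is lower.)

For any compensation level in the mantle, the mantle terms cancel and isostasy reduces to e = (Σt_A − Σt_B) − (Σ(ρt)_A − Σ(ρt)_B) / ρ_m.
Σt_A = 26.874 km; Σt_B = 30.58 km; Σ(ρt)_A = 72.62082; Σ(ρt)_B = 87.7646 (in km·g cm⁻³).
e = (26.874 − 30.58) − (72.62082 − 87.7646) / 3.28 = 0.911 km.

0.911 km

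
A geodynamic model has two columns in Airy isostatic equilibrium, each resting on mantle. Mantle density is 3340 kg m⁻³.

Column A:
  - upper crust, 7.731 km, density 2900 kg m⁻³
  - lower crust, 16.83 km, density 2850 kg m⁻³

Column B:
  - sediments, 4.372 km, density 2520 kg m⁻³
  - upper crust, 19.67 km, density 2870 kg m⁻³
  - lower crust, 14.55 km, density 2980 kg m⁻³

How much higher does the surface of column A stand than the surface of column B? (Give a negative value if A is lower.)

−1.92 km

For any compensation level in the mantle, the mantle terms cancel and isostasy reduces to e = (Σt_A − Σt_B) − (Σ(ρt)_A − Σ(ρt)_B) / ρ_m.
Σt_A = 24.561 km; Σt_B = 38.592 km; Σ(ρt)_A = 70385.4; Σ(ρt)_B = 110829.34 (in km·kg m⁻³).
e = (24.561 − 38.592) − (70385.4 − 110829.34) / 3340 = −1.92 km.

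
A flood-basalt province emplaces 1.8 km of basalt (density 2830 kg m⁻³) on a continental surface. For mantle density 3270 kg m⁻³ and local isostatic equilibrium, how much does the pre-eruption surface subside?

Subaerial loading: s = t ρ_load / ρ_m.
s = 1.8 km × 2830/3270 = 1.56 km.

1.56 km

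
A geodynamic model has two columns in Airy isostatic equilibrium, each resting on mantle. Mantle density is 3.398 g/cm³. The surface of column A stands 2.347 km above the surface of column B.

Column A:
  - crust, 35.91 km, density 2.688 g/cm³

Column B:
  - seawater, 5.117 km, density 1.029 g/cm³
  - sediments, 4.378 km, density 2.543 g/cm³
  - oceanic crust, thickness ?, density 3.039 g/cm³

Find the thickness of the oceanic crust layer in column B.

4.61 km

Take the compensation level at the base of the deeper column (depth z_c below the surface of column A) and equate Σ ρ_i t_i down to z_c; mantle fills any gap and the z_c terms cancel.
Column A: 35.91×2.688 + (z_c − 35.91)×3.398
Column B: 2.347×0 + 5.117×1.029 + 4.378×2.543 + x×3.039 + (z_c − 2.347 − 9.495 − x)×3.398
The z_c×3.398 term appears on both sides and cancels. Collect the known terms of each column as K = Σ(ρt)_known − 3.398 × (depth of known layers): K_A = 96.52608 − 3.398×35.91 = −25.4961; K_B = 16.398647 − 3.398×(2.347 + 9.495) = −23.840469.
Balance: K_A = K_B − x×(3.398 − 3.039), so x = (K_B − K_A)/(3.398 − 3.039) = 1.65563/0.359 = 4.61 km.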